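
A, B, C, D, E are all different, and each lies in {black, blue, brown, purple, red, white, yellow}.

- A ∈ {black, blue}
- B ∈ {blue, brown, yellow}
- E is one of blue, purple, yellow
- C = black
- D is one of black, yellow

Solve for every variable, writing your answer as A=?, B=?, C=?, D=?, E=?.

C has just one choice, so C = black. So A, D can't be black.
D has just one choice, so D = yellow. Strike yellow from B, E.
A must be blue (only option left). Strike blue from B, E.
B must be brown (only option left).
That leaves E = purple.

A=blue, B=brown, C=black, D=yellow, E=purple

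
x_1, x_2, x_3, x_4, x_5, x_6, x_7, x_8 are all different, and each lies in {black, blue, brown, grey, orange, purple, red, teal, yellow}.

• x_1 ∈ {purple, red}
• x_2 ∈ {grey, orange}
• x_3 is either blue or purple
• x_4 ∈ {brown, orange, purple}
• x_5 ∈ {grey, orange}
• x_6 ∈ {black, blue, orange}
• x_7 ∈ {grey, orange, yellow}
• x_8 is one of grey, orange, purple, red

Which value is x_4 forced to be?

brown

The 8 variables draw from only 8 values {black, blue, brown, grey, orange, purple, red, yellow}, so each is used; only x_6 can be black, hence x_6 = black.
The 7 still-open variables together cover exactly {blue, brown, grey, orange, purple, red, yellow} — 7 values for 7 variables — and blue appears only in x_3's list, so x_3 = blue.
The 6 still-open variables together cover exactly {brown, grey, orange, purple, red, yellow} — 6 values for 6 variables — and brown appears only in x_4's list, so x_4 = brown.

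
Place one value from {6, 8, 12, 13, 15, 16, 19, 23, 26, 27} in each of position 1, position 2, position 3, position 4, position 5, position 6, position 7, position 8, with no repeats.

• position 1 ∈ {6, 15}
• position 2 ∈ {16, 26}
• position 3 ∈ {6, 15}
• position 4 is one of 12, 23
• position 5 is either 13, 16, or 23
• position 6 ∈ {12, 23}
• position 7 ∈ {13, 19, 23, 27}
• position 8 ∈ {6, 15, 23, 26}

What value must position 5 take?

position 1 and position 3 share exactly the 2 values {6, 15}; by pigeonhole those values go to them, so strike 6, 15 from position 8.
position 4 and position 6 share exactly the 2 values {12, 23}; by pigeonhole those values go to them, so strike 12, 23 from position 5, position 7, position 8.
position 8's domain is down to {26}, so position 8 = 26. Eliminate 26 elsewhere: position 2.
position 2 has just one choice, so position 2 = 16. Strike 16 from position 5.
So position 5 = 13.

13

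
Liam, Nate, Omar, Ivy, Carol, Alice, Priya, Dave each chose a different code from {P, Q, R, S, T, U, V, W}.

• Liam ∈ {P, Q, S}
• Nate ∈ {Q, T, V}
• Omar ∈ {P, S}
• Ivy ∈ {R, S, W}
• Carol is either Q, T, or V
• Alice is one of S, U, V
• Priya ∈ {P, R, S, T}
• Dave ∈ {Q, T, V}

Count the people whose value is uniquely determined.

3

The 8 variables together cover exactly {P, Q, R, S, T, U, V, W} — 8 values for 8 variables — and U appears only in Alice's list, so Alice = U.
The 7 still-open variables draw from only 7 values {P, Q, R, S, T, V, W}, so each is used; only Ivy can be W, hence Ivy = W.
Among the 6 still-open variables, R fits only Priya (and all 6 values in {P, Q, R, S, T, V} must be used), so Priya = R.
Nate, Carol, Dave between them cover only {Q, T, V} — a naked triple. Remove those values from Liam.
Determined: Ivy=W, Alice=U, Priya=R. The other people each still have more than one consistent value. That makes 3.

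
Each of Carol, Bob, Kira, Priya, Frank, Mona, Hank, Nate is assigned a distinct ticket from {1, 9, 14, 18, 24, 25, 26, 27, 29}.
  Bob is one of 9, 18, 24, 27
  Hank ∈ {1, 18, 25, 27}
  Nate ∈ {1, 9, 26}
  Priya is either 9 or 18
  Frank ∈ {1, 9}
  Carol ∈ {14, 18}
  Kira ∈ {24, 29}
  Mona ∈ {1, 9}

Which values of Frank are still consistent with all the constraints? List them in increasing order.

1, 9

Frank and Mona share exactly the 2 values {1, 9}; by pigeonhole those values go to them, so strike 1, 9 from Bob, Priya, Hank, Nate.
Priya has just one choice, so Priya = 18. So Carol, Bob, Hank can't be 18.
That leaves Nate = 26.
Carol has just one choice, so Carol = 14.
No further eliminations apply; Frank can still be any of 1, 9.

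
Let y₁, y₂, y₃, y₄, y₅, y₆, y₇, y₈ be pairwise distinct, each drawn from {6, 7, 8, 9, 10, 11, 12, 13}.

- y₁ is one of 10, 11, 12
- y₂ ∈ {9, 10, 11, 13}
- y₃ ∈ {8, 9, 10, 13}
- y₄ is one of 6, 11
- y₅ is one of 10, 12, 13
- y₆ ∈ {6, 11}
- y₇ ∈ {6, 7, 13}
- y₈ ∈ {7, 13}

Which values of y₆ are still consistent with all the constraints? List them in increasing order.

6, 11

The 8 variables draw from only 8 values {6, 7, 8, 9, 10, 11, 12, 13}, so each is used; only y₃ can be 8, hence y₃ = 8.
The 7 still-open variables draw from only 7 values {6, 7, 9, 10, 11, 12, 13}, so each is used; only y₂ can be 9, hence y₂ = 9.
The 2 variables y₄ and y₆ are confined to {6, 11}, which locks those values in; drop them from y₁, y₇.
The 2 variables y₇ and y₈ are confined to {7, 13}, which locks those values in; drop them from y₅.
No further eliminations apply; y₆ can still be any of 6, 11.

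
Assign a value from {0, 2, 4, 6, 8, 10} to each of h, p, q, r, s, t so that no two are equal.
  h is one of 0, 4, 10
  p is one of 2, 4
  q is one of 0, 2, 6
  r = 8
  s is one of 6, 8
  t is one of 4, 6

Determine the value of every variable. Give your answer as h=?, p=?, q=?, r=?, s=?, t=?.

r must be 8 (only option left). Strike 8 from s.
s must be 6 (only option left). So q, t can't be 6.
t must be 4 (only option left). Remove 4 from h, p.
p must be 2 (only option left). Strike 2 from q.
q's domain is down to {0}, so q = 0. Eliminate 0 elsewhere: h.
That leaves h = 10.

h=10, p=2, q=0, r=8, s=6, t=4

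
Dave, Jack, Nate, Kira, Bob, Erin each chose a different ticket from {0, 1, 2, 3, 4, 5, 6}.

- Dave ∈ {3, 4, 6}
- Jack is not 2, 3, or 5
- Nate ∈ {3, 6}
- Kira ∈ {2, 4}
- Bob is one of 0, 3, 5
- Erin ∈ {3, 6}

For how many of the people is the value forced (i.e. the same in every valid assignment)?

Nate and Erin share exactly the 2 values {3, 6}; by pigeonhole those values go to them, so strike 3, 6 from Dave, Jack, Bob.
Dave must be 4 (only option left). Remove 4 from Jack, Kira.
Kira's domain is down to {2}, so Kira = 2.
Determined: Dave=4, Kira=2. The other people each still have more than one consistent value. That makes 2.

2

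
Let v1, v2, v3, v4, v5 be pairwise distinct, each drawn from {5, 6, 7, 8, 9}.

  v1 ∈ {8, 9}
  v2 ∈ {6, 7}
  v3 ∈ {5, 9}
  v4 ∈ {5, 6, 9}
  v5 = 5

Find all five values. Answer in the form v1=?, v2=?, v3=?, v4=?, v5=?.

v1=8, v2=7, v3=9, v4=6, v5=5

v5 has just one choice, so v5 = 5. Remove 5 from v3, v4.
v3 has just one choice, so v3 = 9. Strike 9 from v1, v4.
v4 has just one choice, so v4 = 6. Eliminate 6 elsewhere: v2.
v1's domain is down to {8}, so v1 = 8.
v2's domain is down to {7}, so v2 = 7.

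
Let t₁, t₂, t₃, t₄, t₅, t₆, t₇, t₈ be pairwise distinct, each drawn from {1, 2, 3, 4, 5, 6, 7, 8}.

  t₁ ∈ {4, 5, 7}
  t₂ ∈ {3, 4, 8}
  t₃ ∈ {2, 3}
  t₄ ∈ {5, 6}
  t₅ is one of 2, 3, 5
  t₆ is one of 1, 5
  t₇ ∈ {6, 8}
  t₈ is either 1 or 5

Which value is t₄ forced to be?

The 8 variables together cover exactly {1, 2, 3, 4, 5, 6, 7, 8} — 8 values for 8 variables — and 7 appears only in t₁'s list, so t₁ = 7.
Among the 7 still-open variables, 4 fits only t₂ (and all 7 values in {1, 2, 3, 4, 5, 6, 8} must be used), so t₂ = 4.
Among the 6 still-open variables, 8 fits only t₇ (and all 6 values in {1, 2, 3, 5, 6, 8} must be used), so t₇ = 8.
Among the 5 still-open variables, 6 fits only t₄ (and all 5 values in {1, 2, 3, 5, 6} must be used), so t₄ = 6.

6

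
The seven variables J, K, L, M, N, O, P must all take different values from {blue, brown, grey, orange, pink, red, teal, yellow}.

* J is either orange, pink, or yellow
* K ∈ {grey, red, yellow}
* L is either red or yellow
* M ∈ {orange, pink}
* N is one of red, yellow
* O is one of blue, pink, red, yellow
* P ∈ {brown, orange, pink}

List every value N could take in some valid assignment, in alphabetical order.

red, yellow

The 7 variables draw from only 7 values {blue, brown, grey, orange, pink, red, yellow}, so each is used; only O can be blue, hence O = blue.
The 6 still-open variables together cover exactly {brown, grey, orange, pink, red, yellow} — 6 values for 6 variables — and brown appears only in P's list, so P = brown.
The 5 still-open variables together cover exactly {grey, orange, pink, red, yellow} — 5 values for 5 variables — and grey appears only in K's list, so K = grey.
L and N share exactly the 2 values {red, yellow}; by pigeonhole those values go to them, so strike red, yellow from J.
No further eliminations apply; N can still be any of red, yellow.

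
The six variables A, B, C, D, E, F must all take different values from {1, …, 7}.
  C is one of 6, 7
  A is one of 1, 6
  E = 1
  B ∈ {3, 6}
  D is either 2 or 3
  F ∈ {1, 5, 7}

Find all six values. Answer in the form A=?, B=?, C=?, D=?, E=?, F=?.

A=6, B=3, C=7, D=2, E=1, F=5

E has just one choice, so E = 1. Remove 1 from A, F.
A has just one choice, so A = 6. Eliminate 6 elsewhere: B, C.
B's domain is down to {3}, so B = 3. Eliminate 3 elsewhere: D.
C has just one choice, so C = 7. Remove 7 from F.
D must be 2 (only option left).
That leaves F = 5.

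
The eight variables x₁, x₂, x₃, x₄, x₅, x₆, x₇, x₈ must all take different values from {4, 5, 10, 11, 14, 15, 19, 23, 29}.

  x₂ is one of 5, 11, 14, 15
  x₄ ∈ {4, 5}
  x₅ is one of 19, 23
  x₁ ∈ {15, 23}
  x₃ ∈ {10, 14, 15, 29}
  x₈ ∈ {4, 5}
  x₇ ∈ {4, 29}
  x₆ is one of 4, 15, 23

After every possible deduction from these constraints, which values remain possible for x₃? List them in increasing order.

10, 14

The 2 variables x₄ and x₈ are confined to {4, 5}, which locks those values in; drop them from x₂, x₆, x₇.
x₇ has just one choice, so x₇ = 29. Remove 29 from x₃.
The 2 variables x₁ and x₆ are confined to {15, 23}, which locks those values in; drop them from x₂, x₃, x₅.
x₅ must be 19 (only option left).
No further eliminations apply; x₃ can still be any of 10, 14.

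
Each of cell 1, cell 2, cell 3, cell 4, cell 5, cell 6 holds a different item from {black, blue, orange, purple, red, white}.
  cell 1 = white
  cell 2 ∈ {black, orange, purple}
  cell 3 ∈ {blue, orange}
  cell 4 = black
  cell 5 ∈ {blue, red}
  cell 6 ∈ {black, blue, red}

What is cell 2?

cell 1's domain is down to {white}, so cell 1 = white.
cell 4 must be black (only option left). Strike black from cell 2, cell 6.
Among the 4 still-open variables, purple fits only cell 2 (and all 4 values in {blue, orange, purple, red} must be used), so cell 2 = purple.

purple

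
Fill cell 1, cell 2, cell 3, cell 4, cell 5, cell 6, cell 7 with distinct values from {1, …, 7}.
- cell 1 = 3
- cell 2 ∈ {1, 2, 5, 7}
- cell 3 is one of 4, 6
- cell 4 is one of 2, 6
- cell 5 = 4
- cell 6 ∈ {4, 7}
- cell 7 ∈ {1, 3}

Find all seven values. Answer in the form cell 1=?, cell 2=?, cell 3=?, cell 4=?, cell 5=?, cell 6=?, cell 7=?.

cell 1 has just one choice, so cell 1 = 3. Remove 3 from cell 7.
cell 5's domain is down to {4}, so cell 5 = 4. Eliminate 4 elsewhere: cell 3, cell 6.
cell 6 has just one choice, so cell 6 = 7. Eliminate 7 elsewhere: cell 2.
cell 7 has just one choice, so cell 7 = 1. Strike 1 from cell 2.
cell 3's domain is down to {6}, so cell 3 = 6. Remove 6 from cell 4.
That leaves cell 4 = 2. Remove 2 from cell 2.
cell 2 must be 5 (only option left).

cell 1=3, cell 2=5, cell 3=6, cell 4=2, cell 5=4, cell 6=7, cell 7=1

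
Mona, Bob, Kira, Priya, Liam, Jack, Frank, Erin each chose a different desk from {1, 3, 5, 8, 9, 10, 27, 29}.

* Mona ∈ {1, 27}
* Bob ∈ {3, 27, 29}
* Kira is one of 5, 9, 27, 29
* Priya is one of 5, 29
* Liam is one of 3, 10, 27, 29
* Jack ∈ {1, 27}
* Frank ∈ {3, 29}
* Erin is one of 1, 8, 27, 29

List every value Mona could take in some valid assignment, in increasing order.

1, 27

The 8 variables together cover exactly {1, 3, 5, 8, 9, 10, 27, 29} — 8 values for 8 variables — and 8 appears only in Erin's list, so Erin = 8.
The 7 still-open variables draw from only 7 values {1, 3, 5, 9, 10, 27, 29}, so each is used; only Kira can be 9, hence Kira = 9.
The 6 still-open variables draw from only 6 values {1, 3, 5, 10, 27, 29}, so each is used; only Priya can be 5, hence Priya = 5.
The 5 still-open variables draw from only 5 values {1, 3, 10, 27, 29}, so each is used; only Liam can be 10, hence Liam = 10.
Mona and Jack share exactly the 2 values {1, 27}; by pigeonhole those values go to them, so strike 1, 27 from Bob.
No further eliminations apply; Mona can still be any of 1, 27.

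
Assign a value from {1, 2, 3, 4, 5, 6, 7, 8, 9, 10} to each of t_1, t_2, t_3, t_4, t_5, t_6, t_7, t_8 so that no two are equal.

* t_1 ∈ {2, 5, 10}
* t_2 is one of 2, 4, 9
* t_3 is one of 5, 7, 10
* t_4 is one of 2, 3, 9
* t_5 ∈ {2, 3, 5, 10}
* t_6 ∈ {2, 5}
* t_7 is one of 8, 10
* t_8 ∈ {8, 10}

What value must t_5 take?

The 8 variables together cover exactly {2, 3, 4, 5, 7, 8, 9, 10} — 8 values for 8 variables — and 4 appears only in t_2's list, so t_2 = 4.
The 7 still-open variables draw from only 7 values {2, 3, 5, 7, 8, 9, 10}, so each is used; only t_3 can be 7, hence t_3 = 7.
Among the 6 still-open variables, 9 fits only t_4 (and all 6 values in {2, 3, 5, 8, 9, 10} must be used), so t_4 = 9.
The 5 still-open variables together cover exactly {2, 3, 5, 8, 10} — 5 values for 5 variables — and 3 appears only in t_5's list, so t_5 = 3.

3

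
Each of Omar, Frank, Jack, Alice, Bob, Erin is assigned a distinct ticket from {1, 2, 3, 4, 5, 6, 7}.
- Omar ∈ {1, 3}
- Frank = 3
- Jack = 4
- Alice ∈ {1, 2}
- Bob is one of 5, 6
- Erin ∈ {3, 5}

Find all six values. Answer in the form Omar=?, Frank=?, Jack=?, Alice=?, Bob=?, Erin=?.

Omar=1, Frank=3, Jack=4, Alice=2, Bob=6, Erin=5

Frank has just one choice, so Frank = 3. Eliminate 3 elsewhere: Omar, Erin.
That leaves Jack = 4.
Erin must be 5 (only option left). Eliminate 5 elsewhere: Bob.
Omar has just one choice, so Omar = 1. So Alice can't be 1.
Alice has just one choice, so Alice = 2.
Bob must be 6 (only option left).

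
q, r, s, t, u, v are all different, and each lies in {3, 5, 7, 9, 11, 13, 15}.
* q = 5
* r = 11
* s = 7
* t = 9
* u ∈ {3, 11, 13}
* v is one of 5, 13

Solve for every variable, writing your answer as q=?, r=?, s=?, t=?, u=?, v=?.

q=5, r=11, s=7, t=9, u=3, v=13

q must be 5 (only option left). Strike 5 from v.
That leaves r = 11. Remove 11 from u.
s has just one choice, so s = 7.
That leaves t = 9.
v has just one choice, so v = 13. So u can't be 13.
u must be 3 (only option left).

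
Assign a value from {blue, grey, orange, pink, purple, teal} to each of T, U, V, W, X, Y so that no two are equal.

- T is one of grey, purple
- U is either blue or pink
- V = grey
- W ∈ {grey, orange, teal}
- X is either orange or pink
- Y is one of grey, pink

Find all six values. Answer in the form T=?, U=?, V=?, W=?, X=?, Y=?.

T=purple, U=blue, V=grey, W=teal, X=orange, Y=pink

V must be grey (only option left). Remove grey from T, W, Y.
Y has just one choice, so Y = pink. Remove pink from U, X.
T's domain is down to {purple}, so T = purple.
U must be blue (only option left).
X's domain is down to {orange}, so X = orange. Remove orange from W.
W's domain is down to {teal}, so W = teal.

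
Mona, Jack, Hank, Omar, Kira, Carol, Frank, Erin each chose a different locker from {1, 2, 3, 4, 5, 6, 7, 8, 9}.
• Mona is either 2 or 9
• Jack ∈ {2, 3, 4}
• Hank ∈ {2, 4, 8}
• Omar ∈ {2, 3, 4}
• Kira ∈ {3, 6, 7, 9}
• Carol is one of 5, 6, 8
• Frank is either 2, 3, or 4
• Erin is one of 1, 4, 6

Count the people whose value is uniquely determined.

2

Jack, Omar, Frank share exactly the 3 values {2, 3, 4}; by pigeonhole those values go to them, so strike 2, 3, 4 from Mona, Hank, Kira, Erin.
Mona has just one choice, so Mona = 9. Remove 9 from Kira.
That leaves Hank = 8. Eliminate 8 elsewhere: Carol.
Determined: Mona=9, Hank=8. The other people each still have more than one consistent value. That makes 2.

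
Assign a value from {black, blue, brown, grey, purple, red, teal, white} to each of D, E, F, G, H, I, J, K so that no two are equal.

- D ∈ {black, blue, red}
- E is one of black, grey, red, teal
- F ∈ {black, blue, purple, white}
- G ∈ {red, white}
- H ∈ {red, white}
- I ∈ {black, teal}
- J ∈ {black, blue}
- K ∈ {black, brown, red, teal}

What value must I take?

teal

The 8 variables together cover exactly {black, blue, brown, grey, purple, red, teal, white} — 8 values for 8 variables — and brown appears only in K's list, so K = brown.
The 7 still-open variables together cover exactly {black, blue, grey, purple, red, teal, white} — 7 values for 7 variables — and grey appears only in E's list, so E = grey.
Among the 6 still-open variables, purple fits only F (and all 6 values in {black, blue, purple, red, teal, white} must be used), so F = purple.
The 5 still-open variables together cover exactly {black, blue, red, teal, white} — 5 values for 5 variables — and teal appears only in I's list, so I = teal.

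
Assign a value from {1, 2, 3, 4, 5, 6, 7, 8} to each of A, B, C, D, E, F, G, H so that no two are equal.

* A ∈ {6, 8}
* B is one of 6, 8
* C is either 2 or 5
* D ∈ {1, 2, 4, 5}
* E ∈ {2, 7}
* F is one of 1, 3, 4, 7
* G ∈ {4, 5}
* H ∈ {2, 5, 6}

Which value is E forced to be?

The 8 variables draw from only 8 values {1, 2, 3, 4, 5, 6, 7, 8}, so each is used; only F can be 3, hence F = 3.
The 7 still-open variables together cover exactly {1, 2, 4, 5, 6, 7, 8} — 7 values for 7 variables — and 1 appears only in D's list, so D = 1.
The 6 still-open variables draw from only 6 values {2, 4, 5, 6, 7, 8}, so each is used; only G can be 4, hence G = 4.
Among the 5 still-open variables, 7 fits only E (and all 5 values in {2, 5, 6, 7, 8} must be used), so E = 7.

7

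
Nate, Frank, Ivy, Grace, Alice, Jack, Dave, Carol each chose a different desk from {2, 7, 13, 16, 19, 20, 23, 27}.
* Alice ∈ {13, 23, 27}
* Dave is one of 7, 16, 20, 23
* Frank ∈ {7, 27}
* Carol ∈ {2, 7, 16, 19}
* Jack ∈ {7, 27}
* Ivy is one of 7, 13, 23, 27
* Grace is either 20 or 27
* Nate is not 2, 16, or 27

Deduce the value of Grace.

20

The 8 variables together cover exactly {2, 7, 13, 16, 19, 20, 23, 27} — 8 values for 8 variables — and 2 appears only in Carol's list, so Carol = 2.
The 7 still-open variables draw from only 7 values {7, 13, 16, 19, 20, 23, 27}, so each is used; only Dave can be 16, hence Dave = 16.
Among the 6 still-open variables, 19 fits only Nate (and all 6 values in {7, 13, 19, 20, 23, 27} must be used), so Nate = 19.
Among the 5 still-open variables, 20 fits only Grace (and all 5 values in {7, 13, 20, 23, 27} must be used), so Grace = 20.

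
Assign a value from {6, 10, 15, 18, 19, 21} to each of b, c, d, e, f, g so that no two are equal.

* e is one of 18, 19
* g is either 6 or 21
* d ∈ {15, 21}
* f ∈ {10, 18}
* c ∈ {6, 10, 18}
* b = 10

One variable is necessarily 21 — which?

g

b has just one choice, so b = 10. Eliminate 10 elsewhere: c, f.
f must be 18 (only option left). Remove 18 from c, e.
c must be 6 (only option left). Strike 6 from g.
So 21 goes to g.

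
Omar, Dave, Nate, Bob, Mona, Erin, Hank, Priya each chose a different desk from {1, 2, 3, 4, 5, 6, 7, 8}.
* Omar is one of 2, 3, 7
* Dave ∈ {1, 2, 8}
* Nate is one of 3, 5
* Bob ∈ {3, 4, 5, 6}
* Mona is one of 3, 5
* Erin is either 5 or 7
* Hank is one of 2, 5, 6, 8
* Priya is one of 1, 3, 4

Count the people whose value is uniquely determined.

2

The 2 variables Nate and Mona are confined to {3, 5}, which locks those values in; drop them from Omar, Bob, Erin, Hank, Priya.
That leaves Erin = 7. Strike 7 from Omar.
Omar's domain is down to {2}, so Omar = 2. So Dave, Hank can't be 2.
Determined: Omar=2, Erin=7. The other people each still have more than one consistent value. That makes 2.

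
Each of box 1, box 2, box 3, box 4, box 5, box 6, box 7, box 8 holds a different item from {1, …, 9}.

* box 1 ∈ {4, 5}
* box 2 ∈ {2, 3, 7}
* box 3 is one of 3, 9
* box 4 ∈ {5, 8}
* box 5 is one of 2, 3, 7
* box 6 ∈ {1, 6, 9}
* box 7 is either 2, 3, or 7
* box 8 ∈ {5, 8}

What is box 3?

9

The 2 variables box 4 and box 8 are confined to {5, 8}, which locks those values in; drop them from box 1.
box 1's domain is down to {4}, so box 1 = 4.
box 2, box 5, box 7 between them cover only {2, 3, 7} — a naked triple. Remove those values from box 3.
So box 3 = 9.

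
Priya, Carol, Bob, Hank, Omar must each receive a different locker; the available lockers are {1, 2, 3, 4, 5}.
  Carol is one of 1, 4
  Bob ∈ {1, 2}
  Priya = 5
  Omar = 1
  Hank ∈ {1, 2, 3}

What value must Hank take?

Priya's domain is down to {5}, so Priya = 5.
Omar's domain is down to {1}, so Omar = 1. Strike 1 from Carol, Bob, Hank.
That leaves Carol = 4.
Bob must be 2 (only option left). Eliminate 2 elsewhere: Hank.
So Hank = 3.

3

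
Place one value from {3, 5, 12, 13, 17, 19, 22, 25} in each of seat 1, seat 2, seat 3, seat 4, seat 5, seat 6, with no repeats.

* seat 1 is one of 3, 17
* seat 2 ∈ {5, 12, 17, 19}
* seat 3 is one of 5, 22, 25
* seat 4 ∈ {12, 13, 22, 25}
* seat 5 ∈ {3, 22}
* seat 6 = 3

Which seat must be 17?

seat 1

seat 6's domain is down to {3}, so seat 6 = 3. Remove 3 from seat 1, seat 5.
So 17 goes to seat 1.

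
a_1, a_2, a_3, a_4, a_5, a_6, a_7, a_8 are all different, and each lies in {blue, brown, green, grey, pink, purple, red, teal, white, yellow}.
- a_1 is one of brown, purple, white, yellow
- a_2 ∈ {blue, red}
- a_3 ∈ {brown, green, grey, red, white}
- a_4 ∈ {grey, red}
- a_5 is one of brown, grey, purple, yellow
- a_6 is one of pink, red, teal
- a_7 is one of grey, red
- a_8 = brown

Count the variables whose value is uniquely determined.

2

a_8 must be brown (only option left). Strike brown from a_1, a_3, a_5.
The 2 variables a_4 and a_7 are confined to {grey, red}, which locks those values in; drop them from a_2, a_3, a_5, a_6.
That leaves a_2 = blue.
Determined: a_2=blue, a_8=brown. The other variables each still have more than one consistent value. That makes 2.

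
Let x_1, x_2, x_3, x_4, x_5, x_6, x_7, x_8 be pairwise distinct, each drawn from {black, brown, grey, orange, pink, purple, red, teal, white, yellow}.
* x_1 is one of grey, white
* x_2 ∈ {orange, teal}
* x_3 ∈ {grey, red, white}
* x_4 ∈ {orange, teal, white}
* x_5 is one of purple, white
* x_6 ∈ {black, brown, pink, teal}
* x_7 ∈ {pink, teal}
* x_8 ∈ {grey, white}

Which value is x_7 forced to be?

pink

The 2 variables x_1 and x_8 are confined to {grey, white}, which locks those values in; drop them from x_3, x_4, x_5.
That leaves x_3 = red.
x_5's domain is down to {purple}, so x_5 = purple.
x_2 and x_4 share exactly the 2 values {orange, teal}; by pigeonhole those values go to them, so strike orange, teal from x_6, x_7.
So x_7 = pink.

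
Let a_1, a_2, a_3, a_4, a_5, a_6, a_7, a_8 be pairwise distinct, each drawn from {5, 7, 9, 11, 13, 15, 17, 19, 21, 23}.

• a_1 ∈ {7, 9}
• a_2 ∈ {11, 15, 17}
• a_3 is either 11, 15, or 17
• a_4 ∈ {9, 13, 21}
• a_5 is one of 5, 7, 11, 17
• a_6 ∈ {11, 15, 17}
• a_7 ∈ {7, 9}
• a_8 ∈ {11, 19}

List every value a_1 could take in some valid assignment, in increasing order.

The 2 variables a_1 and a_7 are confined to {7, 9}, which locks those values in; drop them from a_4, a_5.
The 3 variables a_2, a_3, a_6 are confined to {11, 15, 17}, which locks those values in; drop them from a_5, a_8.
a_5's domain is down to {5}, so a_5 = 5.
a_8 has just one choice, so a_8 = 19.
No further eliminations apply; a_1 can still be any of 7, 9.

7, 9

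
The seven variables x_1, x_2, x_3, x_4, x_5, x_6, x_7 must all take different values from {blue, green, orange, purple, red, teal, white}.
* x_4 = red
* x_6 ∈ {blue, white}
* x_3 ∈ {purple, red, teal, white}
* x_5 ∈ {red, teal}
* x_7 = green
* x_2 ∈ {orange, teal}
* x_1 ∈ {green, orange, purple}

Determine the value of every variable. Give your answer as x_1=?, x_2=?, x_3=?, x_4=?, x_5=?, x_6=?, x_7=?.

x_4's domain is down to {red}, so x_4 = red. Remove red from x_3, x_5.
That leaves x_5 = teal. Eliminate teal elsewhere: x_2, x_3.
x_7 must be green (only option left). Remove green from x_1.
x_2 must be orange (only option left). So x_1 can't be orange.
x_1 must be purple (only option left). Strike purple from x_3.
x_3's domain is down to {white}, so x_3 = white. So x_6 can't be white.
x_6 must be blue (only option left).

x_1=purple, x_2=orange, x_3=white, x_4=red, x_5=teal, x_6=blue, x_7=green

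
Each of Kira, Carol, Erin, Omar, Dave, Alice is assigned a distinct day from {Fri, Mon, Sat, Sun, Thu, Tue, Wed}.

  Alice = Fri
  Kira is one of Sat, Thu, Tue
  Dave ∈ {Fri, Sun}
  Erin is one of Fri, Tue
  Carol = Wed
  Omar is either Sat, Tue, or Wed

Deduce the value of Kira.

Thu

Carol's domain is down to {Wed}, so Carol = Wed. Remove Wed from Omar.
Alice has just one choice, so Alice = Fri. Eliminate Fri elsewhere: Erin, Dave.
Erin's domain is down to {Tue}, so Erin = Tue. So Kira, Omar can't be Tue.
Omar must be Sat (only option left). So Kira can't be Sat.
So Kira = Thu.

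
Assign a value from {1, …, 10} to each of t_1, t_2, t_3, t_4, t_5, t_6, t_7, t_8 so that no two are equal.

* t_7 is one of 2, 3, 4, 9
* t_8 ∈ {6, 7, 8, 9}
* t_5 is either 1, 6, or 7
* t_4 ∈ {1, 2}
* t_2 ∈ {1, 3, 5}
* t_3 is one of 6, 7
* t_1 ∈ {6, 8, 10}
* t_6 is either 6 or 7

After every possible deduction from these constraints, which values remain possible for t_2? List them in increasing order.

3, 5

The 2 variables t_3 and t_6 are confined to {6, 7}, which locks those values in; drop them from t_1, t_5, t_8.
t_5 must be 1 (only option left). So t_2, t_4 can't be 1.
t_4 must be 2 (only option left). Remove 2 from t_7.
No further eliminations apply; t_2 can still be any of 3, 5.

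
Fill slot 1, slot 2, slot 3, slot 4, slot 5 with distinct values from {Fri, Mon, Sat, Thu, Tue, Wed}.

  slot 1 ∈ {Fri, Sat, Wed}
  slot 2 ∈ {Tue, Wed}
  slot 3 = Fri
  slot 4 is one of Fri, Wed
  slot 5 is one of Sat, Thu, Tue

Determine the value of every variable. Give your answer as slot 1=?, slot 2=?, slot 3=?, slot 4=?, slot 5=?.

slot 3's domain is down to {Fri}, so slot 3 = Fri. Strike Fri from slot 1, slot 4.
That leaves slot 4 = Wed. Remove Wed from slot 1, slot 2.
slot 1 has just one choice, so slot 1 = Sat. So slot 5 can't be Sat.
slot 2's domain is down to {Tue}, so slot 2 = Tue. Eliminate Tue elsewhere: slot 5.
That leaves slot 5 = Thu.

slot 1=Sat, slot 2=Tue, slot 3=Fri, slot 4=Wed, slot 5=Thu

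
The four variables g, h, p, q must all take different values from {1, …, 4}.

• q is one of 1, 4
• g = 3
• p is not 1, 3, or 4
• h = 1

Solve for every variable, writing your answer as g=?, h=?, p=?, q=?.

g=3, h=1, p=2, q=4

g must be 3 (only option left).
h has just one choice, so h = 1. So q can't be 1.
p has just one choice, so p = 2.
q's domain is down to {4}, so q = 4.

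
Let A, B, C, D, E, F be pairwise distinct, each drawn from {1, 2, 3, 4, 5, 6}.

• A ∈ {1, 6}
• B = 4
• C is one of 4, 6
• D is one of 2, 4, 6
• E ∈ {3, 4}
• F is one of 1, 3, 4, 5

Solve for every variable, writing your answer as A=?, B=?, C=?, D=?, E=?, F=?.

B must be 4 (only option left). Strike 4 from C, D, E, F.
C must be 6 (only option left). Strike 6 from A, D.
D's domain is down to {2}, so D = 2.
E has just one choice, so E = 3. So F can't be 3.
A's domain is down to {1}, so A = 1. Remove 1 from F.
That leaves F = 5.

A=1, B=4, C=6, D=2, E=3, F=5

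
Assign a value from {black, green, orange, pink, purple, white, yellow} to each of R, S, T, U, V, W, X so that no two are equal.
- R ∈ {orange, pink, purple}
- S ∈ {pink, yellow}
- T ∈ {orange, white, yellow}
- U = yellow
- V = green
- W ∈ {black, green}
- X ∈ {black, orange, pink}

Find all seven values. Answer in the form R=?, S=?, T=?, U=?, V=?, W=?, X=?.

R=purple, S=pink, T=white, U=yellow, V=green, W=black, X=orange

U must be yellow (only option left). Strike yellow from S, T.
V has just one choice, so V = green. Strike green from W.
W has just one choice, so W = black. Strike black from X.
That leaves S = pink. So R, X can't be pink.
X's domain is down to {orange}, so X = orange. Remove orange from R, T.
That leaves R = purple.
That leaves T = white.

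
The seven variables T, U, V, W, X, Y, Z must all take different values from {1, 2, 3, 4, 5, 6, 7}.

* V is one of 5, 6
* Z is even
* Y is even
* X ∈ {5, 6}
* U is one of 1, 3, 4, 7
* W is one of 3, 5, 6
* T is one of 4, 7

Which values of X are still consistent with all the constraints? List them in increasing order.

5, 6

The 7 variables together cover exactly {1, 2, 3, 4, 5, 6, 7} — 7 values for 7 variables — and 1 appears only in U's list, so U = 1.
The 6 still-open variables draw from only 6 values {2, 3, 4, 5, 6, 7}, so each is used; only W can be 3, hence W = 3.
The 5 still-open variables draw from only 5 values {2, 4, 5, 6, 7}, so each is used; only T can be 7, hence T = 7.
V and X share exactly the 2 values {5, 6}; by pigeonhole those values go to them, so strike 5, 6 from Y, Z.
No further eliminations apply; X can still be any of 5, 6.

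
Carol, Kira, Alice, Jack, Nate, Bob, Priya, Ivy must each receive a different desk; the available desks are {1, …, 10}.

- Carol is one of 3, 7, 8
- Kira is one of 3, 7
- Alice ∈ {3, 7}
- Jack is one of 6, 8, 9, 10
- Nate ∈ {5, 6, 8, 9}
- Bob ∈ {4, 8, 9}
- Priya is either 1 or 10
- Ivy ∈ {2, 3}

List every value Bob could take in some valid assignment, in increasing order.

4, 9

The 2 variables Kira and Alice are confined to {3, 7}, which locks those values in; drop them from Carol, Ivy.
Carol must be 8 (only option left). Remove 8 from Jack, Nate, Bob.
That leaves Ivy = 2.
No further eliminations apply; Bob can still be any of 4, 9.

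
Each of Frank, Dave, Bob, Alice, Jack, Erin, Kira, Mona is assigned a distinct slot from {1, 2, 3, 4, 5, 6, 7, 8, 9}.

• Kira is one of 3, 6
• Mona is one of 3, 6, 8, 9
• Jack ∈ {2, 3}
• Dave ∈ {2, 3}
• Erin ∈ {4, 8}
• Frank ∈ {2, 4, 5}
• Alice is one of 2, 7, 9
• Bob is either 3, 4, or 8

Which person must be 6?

Kira

Among the 8 variables, 5 fits only Frank (and all 8 values in {2, 3, 4, 5, 6, 7, 8, 9} must be used), so Frank = 5.
Among the 7 still-open variables, 7 fits only Alice (and all 7 values in {2, 3, 4, 6, 7, 8, 9} must be used), so Alice = 7.
The 6 still-open variables together cover exactly {2, 3, 4, 6, 8, 9} — 6 values for 6 variables — and 9 appears only in Mona's list, so Mona = 9.
Among the 5 still-open variables, 6 fits only Kira (and all 5 values in {2, 3, 4, 6, 8} must be used), so Kira = 6.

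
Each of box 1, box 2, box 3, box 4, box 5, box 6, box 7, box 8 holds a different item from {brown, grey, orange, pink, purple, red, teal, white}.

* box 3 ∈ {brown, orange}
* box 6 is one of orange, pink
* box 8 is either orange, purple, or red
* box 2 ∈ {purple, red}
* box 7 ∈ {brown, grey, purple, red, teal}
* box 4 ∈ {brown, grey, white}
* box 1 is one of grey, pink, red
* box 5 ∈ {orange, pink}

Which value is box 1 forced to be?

grey

Among the 8 variables, teal fits only box 7 (and all 8 values in {brown, grey, orange, pink, purple, red, teal, white} must be used), so box 7 = teal.
The 7 still-open variables draw from only 7 values {brown, grey, orange, pink, purple, red, white}, so each is used; only box 4 can be white, hence box 4 = white.
The 6 still-open variables draw from only 6 values {brown, grey, orange, pink, purple, red}, so each is used; only box 3 can be brown, hence box 3 = brown.
Among the 5 still-open variables, grey fits only box 1 (and all 5 values in {grey, orange, pink, purple, red} must be used), so box 1 = grey.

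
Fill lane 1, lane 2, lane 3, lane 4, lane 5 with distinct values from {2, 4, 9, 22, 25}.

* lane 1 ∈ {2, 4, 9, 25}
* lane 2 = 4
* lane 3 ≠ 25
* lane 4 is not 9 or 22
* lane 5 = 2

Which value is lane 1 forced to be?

9

lane 2 has just one choice, so lane 2 = 4. So lane 1, lane 3, lane 4 can't be 4.
lane 5's domain is down to {2}, so lane 5 = 2. Strike 2 from lane 1, lane 3, lane 4.
lane 4's domain is down to {25}, so lane 4 = 25. Eliminate 25 elsewhere: lane 1.
So lane 1 = 9.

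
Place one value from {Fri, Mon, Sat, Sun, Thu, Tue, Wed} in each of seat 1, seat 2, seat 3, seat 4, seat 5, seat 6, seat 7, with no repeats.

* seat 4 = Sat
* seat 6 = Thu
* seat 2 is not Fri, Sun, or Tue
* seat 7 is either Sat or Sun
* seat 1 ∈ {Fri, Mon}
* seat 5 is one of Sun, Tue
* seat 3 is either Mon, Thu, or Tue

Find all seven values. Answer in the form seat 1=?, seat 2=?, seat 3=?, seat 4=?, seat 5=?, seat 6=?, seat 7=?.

seat 1=Fri, seat 2=Wed, seat 3=Mon, seat 4=Sat, seat 5=Tue, seat 6=Thu, seat 7=Sun

seat 4's domain is down to {Sat}, so seat 4 = Sat. Remove Sat from seat 2, seat 7.
seat 6 has just one choice, so seat 6 = Thu. Eliminate Thu elsewhere: seat 2, seat 3.
That leaves seat 7 = Sun. Remove Sun from seat 5.
seat 5 has just one choice, so seat 5 = Tue. Strike Tue from seat 3.
That leaves seat 3 = Mon. Eliminate Mon elsewhere: seat 1, seat 2.
That leaves seat 1 = Fri.
seat 2's domain is down to {Wed}, so seat 2 = Wed.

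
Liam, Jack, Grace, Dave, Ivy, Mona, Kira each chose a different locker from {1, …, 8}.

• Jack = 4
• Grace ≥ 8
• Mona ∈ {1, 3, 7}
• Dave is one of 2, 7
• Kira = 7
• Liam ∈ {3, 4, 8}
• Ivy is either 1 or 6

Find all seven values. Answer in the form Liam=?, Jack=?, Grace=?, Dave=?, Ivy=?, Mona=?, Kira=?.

Jack must be 4 (only option left). Eliminate 4 elsewhere: Liam.
Grace's domain is down to {8}, so Grace = 8. Remove 8 from Liam.
That leaves Kira = 7. So Dave, Mona can't be 7.
Liam has just one choice, so Liam = 3. Strike 3 from Mona.
That leaves Dave = 2.
Mona's domain is down to {1}, so Mona = 1. Strike 1 from Ivy.
Ivy's domain is down to {6}, so Ivy = 6.

Liam=3, Jack=4, Grace=8, Dave=2, Ivy=6, Mona=1, Kira=7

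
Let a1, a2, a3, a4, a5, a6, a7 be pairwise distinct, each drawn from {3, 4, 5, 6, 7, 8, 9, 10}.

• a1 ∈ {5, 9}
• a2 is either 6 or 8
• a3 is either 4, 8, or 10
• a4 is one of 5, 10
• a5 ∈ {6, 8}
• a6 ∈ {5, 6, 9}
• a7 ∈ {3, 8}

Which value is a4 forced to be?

10

The 7 variables draw from only 7 values {3, 4, 5, 6, 8, 9, 10}, so each is used; only a7 can be 3, hence a7 = 3.
The 6 still-open variables draw from only 6 values {4, 5, 6, 8, 9, 10}, so each is used; only a3 can be 4, hence a3 = 4.
Among the 5 still-open variables, 10 fits only a4 (and all 5 values in {5, 6, 8, 9, 10} must be used), so a4 = 10.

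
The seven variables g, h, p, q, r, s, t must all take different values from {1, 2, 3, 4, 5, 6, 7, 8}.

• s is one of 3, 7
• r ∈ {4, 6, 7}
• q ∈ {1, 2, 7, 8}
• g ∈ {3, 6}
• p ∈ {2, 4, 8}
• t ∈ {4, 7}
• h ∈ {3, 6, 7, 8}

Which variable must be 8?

The 7 variables draw from only 7 values {1, 2, 3, 4, 6, 7, 8}, so each is used; only q can be 1, hence q = 1.
The 6 still-open variables draw from only 6 values {2, 3, 4, 6, 7, 8}, so each is used; only p can be 2, hence p = 2.
The 5 still-open variables draw from only 5 values {3, 4, 6, 7, 8}, so each is used; only h can be 8, hence h = 8.

h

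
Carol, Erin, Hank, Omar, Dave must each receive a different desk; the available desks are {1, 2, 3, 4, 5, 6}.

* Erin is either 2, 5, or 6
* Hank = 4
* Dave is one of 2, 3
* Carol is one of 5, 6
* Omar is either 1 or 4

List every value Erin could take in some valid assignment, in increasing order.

Hank must be 4 (only option left). Strike 4 from Omar.
That leaves Omar = 1.
No further eliminations apply; Erin can still be any of 2, 5, 6.

2, 5, 6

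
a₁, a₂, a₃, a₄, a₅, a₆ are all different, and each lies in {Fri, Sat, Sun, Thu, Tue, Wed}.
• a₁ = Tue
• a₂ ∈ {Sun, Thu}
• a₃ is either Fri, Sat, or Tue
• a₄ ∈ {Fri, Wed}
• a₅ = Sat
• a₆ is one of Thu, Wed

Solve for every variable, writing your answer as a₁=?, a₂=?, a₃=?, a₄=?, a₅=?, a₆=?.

a₁'s domain is down to {Tue}, so a₁ = Tue. Strike Tue from a₃.
a₅'s domain is down to {Sat}, so a₅ = Sat. So a₃ can't be Sat.
a₃ must be Fri (only option left). Remove Fri from a₄.
That leaves a₄ = Wed. Eliminate Wed elsewhere: a₆.
a₆'s domain is down to {Thu}, so a₆ = Thu. Eliminate Thu elsewhere: a₂.
That leaves a₂ = Sun.

a₁=Tue, a₂=Sun, a₃=Fri, a₄=Wed, a₅=Sat, a₆=Thu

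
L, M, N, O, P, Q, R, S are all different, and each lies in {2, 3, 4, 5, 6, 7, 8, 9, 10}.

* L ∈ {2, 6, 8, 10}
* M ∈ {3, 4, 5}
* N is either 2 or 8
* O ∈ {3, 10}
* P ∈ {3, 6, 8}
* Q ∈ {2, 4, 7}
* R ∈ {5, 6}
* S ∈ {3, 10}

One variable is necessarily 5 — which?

The 8 variables together cover exactly {2, 3, 4, 5, 6, 7, 8, 10} — 8 values for 8 variables — and 7 appears only in Q's list, so Q = 7.
Among the 7 still-open variables, 4 fits only M (and all 7 values in {2, 3, 4, 5, 6, 8, 10} must be used), so M = 4.
Among the 6 still-open variables, 5 fits only R (and all 6 values in {2, 3, 5, 6, 8, 10} must be used), so R = 5.

R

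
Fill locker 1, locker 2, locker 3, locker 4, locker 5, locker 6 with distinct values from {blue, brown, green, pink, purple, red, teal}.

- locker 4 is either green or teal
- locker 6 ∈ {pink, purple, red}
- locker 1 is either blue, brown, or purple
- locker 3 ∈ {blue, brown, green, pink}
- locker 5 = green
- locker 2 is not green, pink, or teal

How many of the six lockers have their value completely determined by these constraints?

2

locker 5 has just one choice, so locker 5 = green. Remove green from locker 3, locker 4.
locker 4 must be teal (only option left).
Determined: locker 4=teal, locker 5=green. The other lockers each still have more than one consistent value. That makes 2.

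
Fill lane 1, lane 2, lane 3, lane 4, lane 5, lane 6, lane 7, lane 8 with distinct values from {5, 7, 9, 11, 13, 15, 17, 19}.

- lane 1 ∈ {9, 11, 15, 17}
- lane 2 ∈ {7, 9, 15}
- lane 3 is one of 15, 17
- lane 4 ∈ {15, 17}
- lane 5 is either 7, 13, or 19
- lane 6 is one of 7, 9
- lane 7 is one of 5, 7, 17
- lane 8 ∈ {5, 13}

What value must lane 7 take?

The 8 variables draw from only 8 values {5, 7, 9, 11, 13, 15, 17, 19}, so each is used; only lane 1 can be 11, hence lane 1 = 11.
Among the 7 still-open variables, 19 fits only lane 5 (and all 7 values in {5, 7, 9, 13, 15, 17, 19} must be used), so lane 5 = 19.
The 6 still-open variables together cover exactly {5, 7, 9, 13, 15, 17} — 6 values for 6 variables — and 13 appears only in lane 8's list, so lane 8 = 13.
The 5 still-open variables draw from only 5 values {5, 7, 9, 15, 17}, so each is used; only lane 7 can be 5, hence lane 7 = 5.

5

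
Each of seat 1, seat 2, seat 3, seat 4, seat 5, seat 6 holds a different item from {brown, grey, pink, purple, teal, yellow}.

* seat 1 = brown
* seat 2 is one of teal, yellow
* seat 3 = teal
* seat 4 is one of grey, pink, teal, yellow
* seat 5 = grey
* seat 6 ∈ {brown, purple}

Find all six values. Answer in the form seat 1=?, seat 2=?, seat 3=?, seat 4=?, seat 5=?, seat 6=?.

seat 1=brown, seat 2=yellow, seat 3=teal, seat 4=pink, seat 5=grey, seat 6=purple

seat 1 has just one choice, so seat 1 = brown. Strike brown from seat 6.
seat 3 has just one choice, so seat 3 = teal. So seat 2, seat 4 can't be teal.
seat 5's domain is down to {grey}, so seat 5 = grey. Remove grey from seat 4.
seat 6's domain is down to {purple}, so seat 6 = purple.
That leaves seat 2 = yellow. Eliminate yellow elsewhere: seat 4.
seat 4 has just one choice, so seat 4 = pink.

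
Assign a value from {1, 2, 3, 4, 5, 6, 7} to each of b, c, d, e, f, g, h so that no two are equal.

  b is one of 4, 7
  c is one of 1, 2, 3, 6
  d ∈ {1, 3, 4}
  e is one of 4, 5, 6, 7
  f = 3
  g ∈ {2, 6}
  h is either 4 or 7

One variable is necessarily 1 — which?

d

f must be 3 (only option left). Strike 3 from c, d.
The 6 still-open variables together cover exactly {1, 2, 4, 5, 6, 7} — 6 values for 6 variables — and 5 appears only in e's list, so e = 5.
b and h share exactly the 2 values {4, 7}; by pigeonhole those values go to them, so strike 4, 7 from d.
So 1 goes to d.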